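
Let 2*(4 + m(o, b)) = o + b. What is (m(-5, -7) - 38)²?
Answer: 2304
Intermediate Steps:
m(o, b) = -4 + b/2 + o/2 (m(o, b) = -4 + (o + b)/2 = -4 + (b + o)/2 = -4 + (b/2 + o/2) = -4 + b/2 + o/2)
(m(-5, -7) - 38)² = ((-4 + (½)*(-7) + (½)*(-5)) - 38)² = ((-4 - 7/2 - 5/2) - 38)² = (-10 - 38)² = (-48)² = 2304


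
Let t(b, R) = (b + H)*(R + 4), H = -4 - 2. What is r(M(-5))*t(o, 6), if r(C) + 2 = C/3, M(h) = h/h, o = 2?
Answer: 200/3 ≈ 66.667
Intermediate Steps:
H = -6
M(h) = 1
r(C) = -2 + C/3
t(b, R) = (-6 + b)*(4 + R) (t(b, R) = (b - 6)*(R + 4) = (-6 + b)*(4 + R))
r(M(-5))*t(o, 6) = (-2 + (1/3)*1)*(-24 - 6*6 + 4*2 + 6*2) = (-2 + 1/3)*(-24 - 36 + 8 + 12) = -5/3*(-40) = 200/3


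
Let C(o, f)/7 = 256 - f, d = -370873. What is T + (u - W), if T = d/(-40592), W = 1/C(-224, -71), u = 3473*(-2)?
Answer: -644539313543/92915088 ≈ -6936.9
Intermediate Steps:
C(o, f) = 1792 - 7*f (C(o, f) = 7*(256 - f) = 1792 - 7*f)
u = -6946
W = 1/2289 (W = 1/(1792 - 7*(-71)) = 1/(1792 + 497) = 1/2289 ≈ 0.00043687)
T = 370873/40592 (T = -370873/(-40592) = -370873*(-1/40592) = 370873/40592 ≈ 9.1366)
T + (u - W) = 370873/40592 + (-6946 - 1*1/2289) = 370873/40592 + (-6946 - 1/2289) = 370873/40592 - 15899395/2289 = -644539313543/92915088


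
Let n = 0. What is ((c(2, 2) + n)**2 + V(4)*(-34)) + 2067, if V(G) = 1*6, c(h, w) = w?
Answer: 1867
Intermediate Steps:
V(G) = 6
((c(2, 2) + n)**2 + V(4)*(-34)) + 2067 = ((2 + 0)**2 + 6*(-34)) + 2067 = (2**2 - 204) + 2067 = (4 - 204) + 2067 = -200 + 2067 = 1867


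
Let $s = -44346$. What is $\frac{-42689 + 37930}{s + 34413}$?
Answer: $\frac{4759}{9933} \approx 0.47911$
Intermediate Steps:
$\frac{-42689 + 37930}{s + 34413} = \frac{-42689 + 37930}{-44346 + 34413} = - \frac{4759}{-9933} = \left(-4759\right) \left(- \frac{1}{9933}\right) = \frac{4759}{9933}$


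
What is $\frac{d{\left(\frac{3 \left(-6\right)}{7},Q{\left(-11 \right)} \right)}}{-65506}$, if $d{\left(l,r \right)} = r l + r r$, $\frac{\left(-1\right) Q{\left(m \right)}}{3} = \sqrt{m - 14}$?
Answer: $\frac{225}{65506} - \frac{135 i}{229271} \approx 0.0034348 - 0.00058882 i$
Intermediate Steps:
$Q{\left(m \right)} = - 3 \sqrt{-14 + m}$ ($Q{\left(m \right)} = - 3 \sqrt{m - 14} = - 3 \sqrt{-14 + m}$)
$d{\left(l,r \right)} = r^{2} + l r$ ($d{\left(l,r \right)} = l r + r^{2} = r^{2} + l r$)
$\frac{d{\left(\frac{3 \left(-6\right)}{7},Q{\left(-11 \right)} \right)}}{-65506} = \frac{- 3 \sqrt{-14 - 11} \left(\frac{3 \left(-6\right)}{7} - 3 \sqrt{-14 - 11}\right)}{-65506} = - 3 \sqrt{-25} \left(\left(-18\right) \frac{1}{7} - 3 \sqrt{-25}\right) \left(- \frac{1}{65506}\right) = - 3 \cdot 5 i \left(- \frac{18}{7} - 3 \cdot 5 i\right) \left(- \frac{1}{65506}\right) = - 15 i \left(- \frac{18}{7} - 15 i\right) \left(- \frac{1}{65506}\right) = \frac{15 i \left(- \frac{18}{7} - 15 i\right)}{65506}$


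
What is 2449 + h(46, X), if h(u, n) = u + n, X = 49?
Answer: 2544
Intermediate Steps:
h(u, n) = n + u
2449 + h(46, X) = 2449 + (49 + 46) = 2449 + 95 = 2544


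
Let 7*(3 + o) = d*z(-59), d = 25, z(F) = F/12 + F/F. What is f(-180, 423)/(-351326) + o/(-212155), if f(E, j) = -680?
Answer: 6309817901/3130493836260 ≈ 0.0020156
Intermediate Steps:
z(F) = 1 + F/12 (z(F) = F*(1/12) + 1 = F/12 + 1 = 1 + F/12)
o = -1427/84 (o = -3 + (25*(1 + (1/12)*(-59)))/7 = -3 + (25*(1 - 59/12))/7 = -3 + (25*(-47/12))/7 = -3 + (⅐)*(-1175/12) = -3 - 1175/84 = -1427/84 ≈ -16.988)
f(-180, 423)/(-351326) + o/(-212155) = -680/(-351326) - 1427/84/(-212155) = -680*(-1/351326) - 1427/84*(-1/212155) = 340/175663 + 1427/17821020 = 6309817901/3130493836260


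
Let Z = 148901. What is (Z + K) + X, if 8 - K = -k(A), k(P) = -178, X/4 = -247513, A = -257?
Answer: -841321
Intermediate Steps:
X = -990052 (X = 4*(-247513) = -990052)
K = -170 (K = 8 - (-1)*(-178) = 8 - 1*178 = 8 - 178 = -170)
(Z + K) + X = (148901 - 170) - 990052 = 148731 - 990052 = -841321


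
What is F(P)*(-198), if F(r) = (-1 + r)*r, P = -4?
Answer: -3960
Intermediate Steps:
F(r) = r*(-1 + r)
F(P)*(-198) = -4*(-1 - 4)*(-198) = -4*(-5)*(-198) = 20*(-198) = -3960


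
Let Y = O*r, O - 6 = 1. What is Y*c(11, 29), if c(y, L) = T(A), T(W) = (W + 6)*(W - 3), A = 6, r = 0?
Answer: 0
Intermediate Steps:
T(W) = (-3 + W)*(6 + W) (T(W) = (6 + W)*(-3 + W) = (-3 + W)*(6 + W))
O = 7 (O = 6 + 1 = 7)
c(y, L) = 36 (c(y, L) = -18 + 6**2 + 3*6 = -18 + 36 + 18 = 36)
Y = 0 (Y = 7*0 = 0)
Y*c(11, 29) = 0*36 = 0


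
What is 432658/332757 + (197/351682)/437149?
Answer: 66515731052507773/51157207531181826 ≈ 1.3002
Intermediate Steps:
432658/332757 + (197/351682)/437149 = 432658*(1/332757) + (197*(1/351682))*(1/437149) = 432658/332757 + (197/351682)*(1/437149) = 432658/332757 + 197/153737434618 = 66515731052507773/51157207531181826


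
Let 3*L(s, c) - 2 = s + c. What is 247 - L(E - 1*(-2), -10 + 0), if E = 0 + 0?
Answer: 249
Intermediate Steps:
E = 0
L(s, c) = ⅔ + c/3 + s/3 (L(s, c) = ⅔ + (s + c)/3 = ⅔ + (c + s)/3 = ⅔ + (c/3 + s/3) = ⅔ + c/3 + s/3)
247 - L(E - 1*(-2), -10 + 0) = 247 - (⅔ + (-10 + 0)/3 + (0 - 1*(-2))/3) = 247 - (⅔ + (⅓)*(-10) + (0 + 2)/3) = 247 - (⅔ - 10/3 + (⅓)*2) = 247 - (⅔ - 10/3 + ⅔) = 247 - 1*(-2) = 247 + 2 = 249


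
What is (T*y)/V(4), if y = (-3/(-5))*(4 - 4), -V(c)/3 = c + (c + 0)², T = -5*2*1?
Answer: 0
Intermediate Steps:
T = -10 (T = -10*1 = -10)
V(c) = -3*c - 3*c² (V(c) = -3*(c + (c + 0)²) = -3*(c + c²) = -3*c - 3*c²)
y = 0 (y = -3*(-⅕)*0 = (⅗)*0 = 0)
(T*y)/V(4) = (-10*0)/((-3*4*(1 + 4))) = 0/((-3*4*5)) = 0/(-60) = 0*(-1/60) = 0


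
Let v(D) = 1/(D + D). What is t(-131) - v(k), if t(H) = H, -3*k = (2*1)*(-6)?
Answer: -1049/8 ≈ -131.13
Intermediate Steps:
k = 4 (k = -2*1*(-6)/3 = -2*(-6)/3 = -⅓*(-12) = 4)
v(D) = 1/(2*D)
t(-131) - v(k) = -131 - 1/(2*4) = -131 - 1*⅛ = -131 - ⅛ = -1049/8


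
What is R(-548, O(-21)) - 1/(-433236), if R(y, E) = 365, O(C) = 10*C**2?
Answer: 158131141/433236 ≈ 365.00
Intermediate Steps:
R(-548, O(-21)) - 1/(-433236) = 365 - 1/(-433236) = 365 - 1*(-1/433236) = 365 + 1/433236 = 158131141/433236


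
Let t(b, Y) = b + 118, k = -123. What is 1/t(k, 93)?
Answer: -⅕ ≈ -0.20000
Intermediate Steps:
t(b, Y) = 118 + b
1/t(k, 93) = 1/(118 - 123) = 1/(-5) = -⅕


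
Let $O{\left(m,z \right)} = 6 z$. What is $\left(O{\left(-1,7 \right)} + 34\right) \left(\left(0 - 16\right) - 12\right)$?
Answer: $-2128$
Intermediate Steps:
$\left(O{\left(-1,7 \right)} + 34\right) \left(\left(0 - 16\right) - 12\right) = \left(6 \cdot 7 + 34\right) \left(\left(0 - 16\right) - 12\right) = \left(42 + 34\right) \left(-16 - 12\right) = 76 \left(-28\right) = -2128$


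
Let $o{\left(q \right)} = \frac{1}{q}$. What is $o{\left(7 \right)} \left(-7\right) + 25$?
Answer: $24$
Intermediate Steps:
$o{\left(7 \right)} \left(-7\right) + 25 = \frac{1}{7} \left(-7\right) + 25 = -1 + 25 = 24$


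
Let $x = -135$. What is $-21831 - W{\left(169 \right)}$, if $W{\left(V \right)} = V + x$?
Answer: $-21865$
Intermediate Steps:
$W{\left(V \right)} = -135 + V$ ($W{\left(V \right)} = V - 135 = -135 + V$)
$-21831 - W{\left(169 \right)} = -21831 - \left(-135 + 169\right) = -21831 - 34 = -21865$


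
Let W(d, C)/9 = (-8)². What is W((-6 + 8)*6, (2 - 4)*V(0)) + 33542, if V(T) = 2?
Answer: 34118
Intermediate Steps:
W(d, C) = 576 (W(d, C) = 9*(-8)² = 9*64 = 576)
W((-6 + 8)*6, (2 - 4)*V(0)) + 33542 = 576 + 33542 = 34118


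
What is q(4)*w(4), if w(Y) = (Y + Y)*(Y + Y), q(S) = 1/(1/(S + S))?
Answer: 512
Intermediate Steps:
q(S) = 2*S (q(S) = 1/(1/(2*S)) = 2*S)
w(Y) = 4*Y² (w(Y) = (2*Y)*(2*Y) = 4*Y²)
q(4)*w(4) = (2*4)*(4*4²) = 8*(4*16) = 8*64 = 512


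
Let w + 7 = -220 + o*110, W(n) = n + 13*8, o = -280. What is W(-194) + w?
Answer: -31117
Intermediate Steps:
W(n) = 104 + n (W(n) = n + 104 = 104 + n)
w = -31027 (w = -7 + (-220 - 280*110) = -7 + (-220 - 30800) = -7 - 31020 = -31027)
W(-194) + w = (104 - 194) - 31027 = -90 - 31027 = -31117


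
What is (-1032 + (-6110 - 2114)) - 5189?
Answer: -14445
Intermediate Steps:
(-1032 + (-6110 - 2114)) - 5189 = (-1032 - 8224) - 5189 = -9256 - 5189 = -14445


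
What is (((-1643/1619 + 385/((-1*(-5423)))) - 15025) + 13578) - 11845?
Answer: -10609989098/798167 ≈ -13293.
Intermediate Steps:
(((-1643/1619 + 385/((-1*(-5423)))) - 15025) + 13578) - 11845 = (((-1643*1/1619 + 385/5423) - 15025) + 13578) - 11845 = (((-1643/1619 + 385*(1/5423)) - 15025) + 13578) - 11845 = (((-1643/1619 + 35/493) - 15025) + 13578) - 11845 = ((-753334/798167 - 15025) + 13578) - 11845 = (-11993212509/798167 + 13578) - 11845 = -1155700983/798167 - 11845 = -10609989098/798167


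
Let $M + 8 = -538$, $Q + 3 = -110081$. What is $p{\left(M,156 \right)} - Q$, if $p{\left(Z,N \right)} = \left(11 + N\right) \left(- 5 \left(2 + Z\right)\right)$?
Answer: $564324$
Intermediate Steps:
$Q = -110084$ ($Q = -3 - 110081 = -110084$)
$M = -546$ ($M = -8 - 538 = -546$)
$p{\left(Z,N \right)} = \left(-10 - 5 Z\right) \left(11 + N\right)$ ($p{\left(Z,N \right)} = \left(11 + N\right) \left(-10 - 5 Z\right) = \left(-10 - 5 Z\right) \left(11 + N\right)$)
$p{\left(M,156 \right)} - Q = \left(-110 - -30030 - 1560 - 780 \left(-546\right)\right) - -110084 = \left(-110 + 30030 - 1560 + 425880\right) + 110084 = 454240 + 110084 = 564324$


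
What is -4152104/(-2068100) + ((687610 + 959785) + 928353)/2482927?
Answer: 3909068891802/1283735332175 ≈ 3.0451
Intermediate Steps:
-4152104/(-2068100) + ((687610 + 959785) + 928353)/2482927 = -4152104*(-1/2068100) + (1647395 + 928353)*(1/2482927) = 1038026/517025 + 2575748*(1/2482927) = 1038026/517025 + 2575748/2482927 = 3909068891802/1283735332175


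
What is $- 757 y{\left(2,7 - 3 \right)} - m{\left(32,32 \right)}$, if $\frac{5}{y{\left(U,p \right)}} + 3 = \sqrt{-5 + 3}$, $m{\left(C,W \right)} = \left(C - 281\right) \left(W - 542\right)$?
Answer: $- \frac{1385535}{11} + \frac{3785 i \sqrt{2}}{11} \approx -1.2596 \cdot 10^{5} + 486.62 i$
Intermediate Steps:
$m{\left(C,W \right)} = \left(-542 + W\right) \left(-281 + C\right)$ ($m{\left(C,W \right)} = \left(-281 + C\right) \left(-542 + W\right) = \left(-542 + W\right) \left(-281 + C\right)$)
$y{\left(U,p \right)} = \frac{5}{-3 + i \sqrt{2}}$ ($y{\left(U,p \right)} = \frac{5}{-3 + \sqrt{-5 + 3}} = \frac{5}{-3 + \sqrt{-2}} = \frac{5}{-3 + i \sqrt{2}}$)
$- 757 y{\left(2,7 - 3 \right)} - m{\left(32,32 \right)} = - 757 \left(- \frac{15}{11} - \frac{5 i \sqrt{2}}{11}\right) - \left(152302 - 17344 - 8992 + 32 \cdot 32\right) = \left(\frac{11355}{11} + \frac{3785 i \sqrt{2}}{11}\right) - \left(152302 - 17344 - 8992 + 1024\right) = \left(\frac{11355}{11} + \frac{3785 i \sqrt{2}}{11}\right) - 126990 = - \frac{1385535}{11} + \frac{3785 i \sqrt{2}}{11}$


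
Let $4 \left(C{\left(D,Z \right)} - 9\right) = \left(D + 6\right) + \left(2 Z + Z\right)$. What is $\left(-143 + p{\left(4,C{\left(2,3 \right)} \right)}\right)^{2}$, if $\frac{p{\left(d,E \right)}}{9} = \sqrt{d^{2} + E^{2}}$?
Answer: $\frac{575449}{16} - \frac{1287 \sqrt{3065}}{2} \approx 339.83$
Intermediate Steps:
$C{\left(D,Z \right)} = \frac{21}{2} + \frac{D}{4} + \frac{3 Z}{4}$ ($C{\left(D,Z \right)} = 9 + \frac{\left(D + 6\right) + \left(2 Z + Z\right)}{4} = 9 + \frac{\left(6 + D\right) + 3 Z}{4} = 9 + \frac{6 + D + 3 Z}{4} = 9 + \left(\frac{3}{2} + \frac{D}{4} + \frac{3 Z}{4}\right) = \frac{21}{2} + \frac{D}{4} + \frac{3 Z}{4}$)
$p{\left(d,E \right)} = 9 \sqrt{E^{2} + d^{2}}$ ($p{\left(d,E \right)} = 9 \sqrt{d^{2} + E^{2}} = 9 \sqrt{E^{2} + d^{2}}$)
$\left(-143 + p{\left(4,C{\left(2,3 \right)} \right)}\right)^{2} = \left(-143 + 9 \sqrt{\left(\frac{21}{2} + \frac{1}{4} \cdot 2 + \frac{3}{4} \cdot 3\right)^{2} + 4^{2}}\right)^{2} = \left(-143 + 9 \sqrt{\left(\frac{21}{2} + \frac{1}{2} + \frac{9}{4}\right)^{2} + 16}\right)^{2} = \left(-143 + 9 \sqrt{\left(\frac{53}{4}\right)^{2} + 16}\right)^{2} = \left(-143 + 9 \sqrt{\frac{2809}{16} + 16}\right)^{2} = \left(-143 + 9 \sqrt{\frac{3065}{16}}\right)^{2} = \left(-143 + 9 \frac{\sqrt{3065}}{4}\right)^{2} = \left(-143 + \frac{9 \sqrt{3065}}{4}\right)^{2}$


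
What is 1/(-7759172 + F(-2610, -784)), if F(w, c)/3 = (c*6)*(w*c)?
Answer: -1/28884298052 ≈ -3.4621e-11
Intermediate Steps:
F(w, c) = 18*w*c**2 (F(w, c) = 3*((c*6)*(w*c)) = 3*((6*c)*(c*w)) = 3*(6*w*c**2) = 18*w*c**2)
1/(-7759172 + F(-2610, -784)) = 1/(-7759172 + 18*(-2610)*(-784)**2) = 1/(-7759172 + 18*(-2610)*614656) = 1/(-7759172 - 28876538880) = 1/(-28884298052) = -1/28884298052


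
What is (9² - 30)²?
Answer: 2601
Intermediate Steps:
(9² - 30)² = (81 - 30)² = 51² = 2601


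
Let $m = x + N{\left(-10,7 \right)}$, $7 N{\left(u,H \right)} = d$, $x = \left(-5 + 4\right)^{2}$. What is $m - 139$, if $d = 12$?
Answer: $- \frac{954}{7} \approx -136.29$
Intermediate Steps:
$x = 1$ ($x = \left(-1\right)^{2} = 1$)
$N{\left(u,H \right)} = \frac{12}{7}$ ($N{\left(u,H \right)} = \frac{1}{7} \cdot 12 = \frac{12}{7}$)
$m = \frac{19}{7}$ ($m = 1 + \frac{12}{7} = \frac{19}{7} \approx 2.7143$)
$m - 139 = \frac{19}{7} - 139 = - \frac{954}{7}$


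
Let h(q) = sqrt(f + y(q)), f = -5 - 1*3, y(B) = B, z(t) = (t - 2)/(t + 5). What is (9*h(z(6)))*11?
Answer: 18*I*sqrt(231) ≈ 273.58*I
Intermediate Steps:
z(t) = (-2 + t)/(5 + t)
f = -8 (f = -5 - 3 = -8)
h(q) = sqrt(-8 + q)
(9*h(z(6)))*11 = (9*sqrt(-8 + (-2 + 6)/(5 + 6)))*11 = (9*sqrt(-8 + 4/11))*11 = (9*sqrt(-84/11))*11 = (9*(2*I*sqrt(231)/11))*11 = (18*I*sqrt(231)/11)*11 = 18*I*sqrt(231)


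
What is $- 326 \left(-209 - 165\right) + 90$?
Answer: $122014$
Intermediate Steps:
$- 326 \left(-209 - 165\right) + 90 = \left(-326\right) \left(-374\right) + 90 = 121924 + 90 = 122014$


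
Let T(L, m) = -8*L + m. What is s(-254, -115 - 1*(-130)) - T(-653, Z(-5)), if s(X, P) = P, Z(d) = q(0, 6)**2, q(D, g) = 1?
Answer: -5210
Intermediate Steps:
Z(d) = 1 (Z(d) = 1**2 = 1)
T(L, m) = m - 8*L
s(-254, -115 - 1*(-130)) - T(-653, Z(-5)) = (-115 - 1*(-130)) - (1 - 8*(-653)) = (-115 + 130) - (1 + 5224) = 15 - 1*5225 = 15 - 5225 = -5210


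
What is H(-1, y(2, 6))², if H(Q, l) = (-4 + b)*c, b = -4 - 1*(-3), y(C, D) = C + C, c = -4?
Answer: 400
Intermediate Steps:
y(C, D) = 2*C
b = -1 (b = -4 + 3 = -1)
H(Q, l) = 20 (H(Q, l) = (-4 - 1)*(-4) = -5*(-4) = 20)
H(-1, y(2, 6))² = 20² = 400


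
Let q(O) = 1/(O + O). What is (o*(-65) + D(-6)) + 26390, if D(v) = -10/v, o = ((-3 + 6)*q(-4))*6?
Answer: 318455/12 ≈ 26538.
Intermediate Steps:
q(O) = 1/(2*O)
o = -9/4 (o = ((-3 + 6)*((½)/(-4)))*6 = (3*((½)*(-¼)))*6 = (3*(-⅛))*6 = -3/8*6 = -9/4 ≈ -2.2500)
(o*(-65) + D(-6)) + 26390 = (-9/4*(-65) - 10/(-6)) + 26390 = (585/4 - 10*(-⅙)) + 26390 = (585/4 + 5/3) + 26390 = 1775/12 + 26390 = 318455/12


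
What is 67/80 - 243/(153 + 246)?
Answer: 2431/10640 ≈ 0.22848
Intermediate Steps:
67/80 - 243/(153 + 246) = 67*(1/80) - 243/399 = 67/80 - 243*1/399 = 67/80 - 81/133 = 2431/10640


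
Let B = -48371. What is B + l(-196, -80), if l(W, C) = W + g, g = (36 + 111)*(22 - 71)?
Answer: -55770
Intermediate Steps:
g = -7203 (g = 147*(-49) = -7203)
l(W, C) = -7203 + W (l(W, C) = W - 7203 = -7203 + W)
B + l(-196, -80) = -48371 + (-7203 - 196) = -48371 - 7399 = -55770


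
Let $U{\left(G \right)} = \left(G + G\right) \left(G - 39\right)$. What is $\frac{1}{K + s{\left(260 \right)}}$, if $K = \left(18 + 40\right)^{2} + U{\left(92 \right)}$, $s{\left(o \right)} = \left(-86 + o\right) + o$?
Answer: $\frac{1}{13550} \approx 7.3801 \cdot 10^{-5}$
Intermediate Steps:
$U{\left(G \right)} = 2 G \left(-39 + G\right)$
$s{\left(o \right)} = -86 + 2 o$
$K = 13116$ ($K = \left(18 + 40\right)^{2} + 2 \cdot 92 \left(-39 + 92\right) = 58^{2} + 2 \cdot 92 \cdot 53 = 3364 + 9752 = 13116$)
$\frac{1}{K + s{\left(260 \right)}} = \frac{1}{13116 + \left(-86 + 2 \cdot 260\right)} = \frac{1}{13116 + \left(-86 + 520\right)} = \frac{1}{13116 + 434} = \frac{1}{13550}$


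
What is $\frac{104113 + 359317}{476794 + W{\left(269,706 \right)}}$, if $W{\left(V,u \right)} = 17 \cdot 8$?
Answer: $\frac{46343}{47693} \approx 0.97169$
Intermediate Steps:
$W{\left(V,u \right)} = 136$
$\frac{104113 + 359317}{476794 + W{\left(269,706 \right)}} = \frac{104113 + 359317}{476794 + 136} = \frac{463430}{476930} = 463430 \cdot \frac{1}{476930} = \frac{46343}{47693}$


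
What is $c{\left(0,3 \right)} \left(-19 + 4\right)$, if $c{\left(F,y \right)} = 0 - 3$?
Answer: $45$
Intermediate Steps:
$c{\left(F,y \right)} = -3$
$c{\left(0,3 \right)} \left(-19 + 4\right) = - 3 \left(-19 + 4\right) = \left(-3\right) \left(-15\right) = 45$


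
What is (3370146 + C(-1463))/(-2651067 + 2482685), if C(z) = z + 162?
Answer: -3368845/168382 ≈ -20.007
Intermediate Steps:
C(z) = 162 + z
(3370146 + C(-1463))/(-2651067 + 2482685) = (3370146 + (162 - 1463))/(-2651067 + 2482685) = (3370146 - 1301)/(-168382) = 3368845*(-1/168382) = -3368845/168382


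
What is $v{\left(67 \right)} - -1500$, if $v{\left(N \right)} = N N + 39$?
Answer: $6028$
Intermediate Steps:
$v{\left(N \right)} = 39 + N^{2}$ ($v{\left(N \right)} = N^{2} + 39 = 39 + N^{2}$)
$v{\left(67 \right)} - -1500 = \left(39 + 67^{2}\right) - -1500 = \left(39 + 4489\right) + 1500 = 4528 + 1500 = 6028$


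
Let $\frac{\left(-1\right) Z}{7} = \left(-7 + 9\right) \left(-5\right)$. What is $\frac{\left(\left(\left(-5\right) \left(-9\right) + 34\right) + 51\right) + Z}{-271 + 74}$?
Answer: $- \frac{200}{197} \approx -1.0152$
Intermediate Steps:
$Z = 70$ ($Z = - 7 \left(-7 + 9\right) \left(-5\right) = - 7 \cdot 2 \left(-5\right) = \left(-7\right) \left(-10\right) = 70$)
$\frac{\left(\left(\left(-5\right) \left(-9\right) + 34\right) + 51\right) + Z}{-271 + 74} = \frac{\left(\left(\left(-5\right) \left(-9\right) + 34\right) + 51\right) + 70}{-271 + 74} = \frac{\left(\left(45 + 34\right) + 51\right) + 70}{-197} = \left(\left(79 + 51\right) + 70\right) \left(- \frac{1}{197}\right) = \left(130 + 70\right) \left(- \frac{1}{197}\right) = 200 \left(- \frac{1}{197}\right) = - \frac{200}{197}$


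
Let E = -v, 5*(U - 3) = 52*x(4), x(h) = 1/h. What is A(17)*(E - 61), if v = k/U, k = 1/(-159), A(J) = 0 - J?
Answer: 4616639/4452 ≈ 1037.0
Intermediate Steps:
A(J) = -J
U = 28/5 (U = 3 + (52/4)/5 = 3 + (52*(¼))/5 = 3 + (⅕)*13 = 3 + 13/5 = 28/5 ≈ 5.6000)
k = -1/159 ≈ -0.0062893
v = -5/4452 (v = -1/(159*28/5) = -1/159*5/28 = -5/4452 ≈ -0.0011231)
E = 5/4452 (E = -1*(-5/4452) = 5/4452 ≈ 0.0011231)
A(17)*(E - 61) = (-1*17)*(5/4452 - 61) = -17*(-271567/4452) = 4616639/4452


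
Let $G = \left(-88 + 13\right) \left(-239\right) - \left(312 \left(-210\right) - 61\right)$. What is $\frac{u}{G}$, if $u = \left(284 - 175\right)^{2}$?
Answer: $\frac{11881}{83506} \approx 0.14228$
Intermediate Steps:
$u = 11881$ ($u = 109^{2} = 11881$)
$G = 83506$ ($G = \left(-75\right) \left(-239\right) - \left(-65520 - 61\right) = 17925 - -65581 = 17925 + 65581 = 83506$)
$\frac{u}{G} = \frac{11881}{83506}$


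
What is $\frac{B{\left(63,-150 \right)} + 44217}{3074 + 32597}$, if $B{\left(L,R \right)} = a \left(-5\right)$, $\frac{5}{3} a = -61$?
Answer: $\frac{44400}{35671} \approx 1.2447$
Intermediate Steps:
$a = - \frac{183}{5}$ ($a = \frac{3}{5} \left(-61\right) = - \frac{183}{5} \approx -36.6$)
$B{\left(L,R \right)} = 183$ ($B{\left(L,R \right)} = \left(- \frac{183}{5}\right) \left(-5\right) = 183$)
$\frac{B{\left(63,-150 \right)} + 44217}{3074 + 32597} = \frac{183 + 44217}{3074 + 32597} = \frac{44400}{35671}$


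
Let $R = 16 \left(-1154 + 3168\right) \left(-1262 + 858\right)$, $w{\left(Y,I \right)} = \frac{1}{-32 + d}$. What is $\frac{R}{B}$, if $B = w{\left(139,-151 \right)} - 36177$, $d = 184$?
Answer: $\frac{1978811392}{5498903} \approx 359.86$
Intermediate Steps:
$w{\left(Y,I \right)} = \frac{1}{152}$ ($w{\left(Y,I \right)} = \frac{1}{-32 + 184} = \frac{1}{152}$)
$R = -13018496$ ($R = 16 \cdot 2014 \left(-404\right) = 16 \left(-813656\right) = -13018496$)
$B = - \frac{5498903}{152}$ ($B = \frac{1}{152} - 36177 = - \frac{5498903}{152} \approx -36177.0$)
$\frac{R}{B} = - \frac{13018496}{- \frac{5498903}{152}} = \left(-13018496\right) \left(- \frac{152}{5498903}\right) = \frac{1978811392}{5498903}$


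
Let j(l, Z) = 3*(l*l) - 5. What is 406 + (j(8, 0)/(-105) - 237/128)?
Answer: 5407819/13440 ≈ 402.37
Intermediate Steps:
j(l, Z) = -5 + 3*l² (j(l, Z) = 3*l² - 5 = -5 + 3*l²)
406 + (j(8, 0)/(-105) - 237/128) = 406 + ((-5 + 3*8²)/(-105) - 237/128) = 406 + ((-5 + 3*64)*(-1/105) - 237*1/128) = 406 + ((-5 + 192)*(-1/105) - 237/128) = 406 + (187*(-1/105) - 237/128) = 406 + (-187/105 - 237/128) = 406 - 48821/13440 = 5407819/13440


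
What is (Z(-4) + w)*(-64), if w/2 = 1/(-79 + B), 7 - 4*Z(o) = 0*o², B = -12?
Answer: -10064/91 ≈ -110.59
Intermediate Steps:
Z(o) = 7/4 (Z(o) = 7/4 - 0*o² = 7/4 - ¼*0 = 7/4 + 0 = 7/4)
w = -2/91 (w = 2/(-79 - 12) = 2/(-91) = 2*(-1/91) = -2/91 ≈ -0.021978)
(Z(-4) + w)*(-64) = (7/4 - 2/91)*(-64) = (629/364)*(-64) = -10064/91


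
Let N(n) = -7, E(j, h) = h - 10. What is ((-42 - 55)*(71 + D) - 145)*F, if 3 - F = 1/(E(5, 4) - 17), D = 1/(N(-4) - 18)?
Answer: -2459842/115 ≈ -21390.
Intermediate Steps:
E(j, h) = -10 + h
D = -1/25 (D = 1/(-7 - 18) = 1/(-25) = -1/25 ≈ -0.040000)
F = 70/23 (F = 3 - 1/((-10 + 4) - 17) = 3 - 1/(-6 - 17) = 3 - 1/(-23) = 3 - 1*(-1/23) = 3 + 1/23 = 70/23 ≈ 3.0435)
((-42 - 55)*(71 + D) - 145)*F = ((-42 - 55)*(71 - 1/25) - 145)*(70/23) = (-97*1774/25 - 145)*(70/23) = (-172078/25 - 145)*(70/23) = -175703/25*70/23 = -2459842/115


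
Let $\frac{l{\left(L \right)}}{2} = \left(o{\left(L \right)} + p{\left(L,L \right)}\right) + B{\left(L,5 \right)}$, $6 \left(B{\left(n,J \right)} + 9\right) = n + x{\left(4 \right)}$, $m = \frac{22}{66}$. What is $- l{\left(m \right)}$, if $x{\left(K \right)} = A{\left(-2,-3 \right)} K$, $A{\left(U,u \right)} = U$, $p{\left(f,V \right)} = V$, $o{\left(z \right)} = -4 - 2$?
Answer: $\frac{287}{9} \approx 31.889$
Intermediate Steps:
$o{\left(z \right)} = -6$ ($o{\left(z \right)} = -4 - 2 = -6$)
$x{\left(K \right)} = - 2 K$
$m = \frac{1}{3}$ ($m = 22 \cdot \frac{1}{66} = \frac{1}{3} \approx 0.33333$)
$B{\left(n,J \right)} = - \frac{31}{3} + \frac{n}{6}$ ($B{\left(n,J \right)} = -9 + \frac{n - 8}{6} = -9 + \frac{-8 + n}{6} = -9 + \left(- \frac{4}{3} + \frac{n}{6}\right) = - \frac{31}{3} + \frac{n}{6}$)
$l{\left(L \right)} = - \frac{98}{3} + \frac{7 L}{3}$ ($l{\left(L \right)} = 2 \left(\left(-6 + L\right) + \left(- \frac{31}{3} + \frac{L}{6}\right)\right) = 2 \left(- \frac{49}{3} + \frac{7 L}{6}\right) = - \frac{98}{3} + \frac{7 L}{3}$)
$- l{\left(m \right)} = - (- \frac{98}{3} + \frac{7}{3} \cdot \frac{1}{3}) = - (- \frac{98}{3} + \frac{7}{9}) = \left(-1\right) \left(- \frac{287}{9}\right) = \frac{287}{9}$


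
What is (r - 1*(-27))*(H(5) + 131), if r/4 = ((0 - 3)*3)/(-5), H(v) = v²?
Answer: 26676/5 ≈ 5335.2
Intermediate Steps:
r = 36/5 (r = 4*(((0 - 3)*3)/(-5)) = 4*(-3*3*(-⅕)) = 4*(-9*(-⅕)) = 4*(9/5) = 36/5 ≈ 7.2000)
(r - 1*(-27))*(H(5) + 131) = (36/5 - 1*(-27))*(5² + 131) = (36/5 + 27)*(25 + 131) = (171/5)*156 = 26676/5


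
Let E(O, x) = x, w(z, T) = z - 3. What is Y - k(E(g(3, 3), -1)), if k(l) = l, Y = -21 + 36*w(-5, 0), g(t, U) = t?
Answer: -308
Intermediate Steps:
w(z, T) = -3 + z
Y = -309 (Y = -21 + 36*(-3 - 5) = -21 + 36*(-8) = -21 - 288 = -309)
Y - k(E(g(3, 3), -1)) = -309 - 1*(-1) = -309 + 1 = -308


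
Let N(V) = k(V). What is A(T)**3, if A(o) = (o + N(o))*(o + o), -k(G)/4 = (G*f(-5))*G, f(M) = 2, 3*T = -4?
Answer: 1404928000/19683 ≈ 71378.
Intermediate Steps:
T = -4/3 (T = (1/3)*(-4) = -4/3 ≈ -1.3333)
k(G) = -8*G**2 (k(G) = -4*G*2*G = -4*2*G*G = -8*G**2)
N(V) = -8*V**2
A(o) = 2*o*(o - 8*o**2) (A(o) = (o - 8*o**2)*(o + o) = (o - 8*o**2)*(2*o) = 2*o*(o - 8*o**2))
A(T)**3 = ((-4/3)**2*(2 - 16*(-4/3)))**3 = (16*(2 + 64/3)/9)**3 = ((16/9)*(70/3))**3 = (1120/27)**3 = 1404928000/19683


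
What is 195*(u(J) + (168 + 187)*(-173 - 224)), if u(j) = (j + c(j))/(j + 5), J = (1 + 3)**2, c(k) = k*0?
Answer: -192375235/7 ≈ -2.7482e+7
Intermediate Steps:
c(k) = 0
J = 16 (J = 4**2 = 16)
u(j) = j/(5 + j) (u(j) = (j + 0)/(j + 5) = j/(5 + j))
195*(u(J) + (168 + 187)*(-173 - 224)) = 195*(16/(5 + 16) + (168 + 187)*(-173 - 224)) = 195*(16/21 + 355*(-397)) = 195*(16*(1/21) - 140935) = 195*(16/21 - 140935) = 195*(-2959619/21) = -192375235/7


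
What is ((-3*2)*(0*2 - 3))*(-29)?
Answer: -522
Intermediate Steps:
((-3*2)*(0*2 - 3))*(-29) = -6*(0 - 3)*(-29) = -6*(-3)*(-29) = 18*(-29) = -522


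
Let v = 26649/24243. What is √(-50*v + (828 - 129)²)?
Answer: 3*√3544811936779/8081 ≈ 698.96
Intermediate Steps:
v = 8883/8081 (v = 26649*(1/24243) = 8883/8081 ≈ 1.0992)
√(-50*v + (828 - 129)²) = √(-50*8883/8081 + (828 - 129)²) = √(-444150/8081 + 699²) = √(-444150/8081 + 488601) = √(3947940531/8081) = 3*√3544811936779/8081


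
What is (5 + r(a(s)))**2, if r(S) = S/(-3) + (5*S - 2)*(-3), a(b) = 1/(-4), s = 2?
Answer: 7921/36 ≈ 220.03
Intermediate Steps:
a(b) = -1/4
r(S) = 6 - 46*S/3 (r(S) = S*(-1/3) + (-2 + 5*S)*(-3) = -S/3 + (6 - 15*S) = 6 - 46*S/3)
(5 + r(a(s)))**2 = (5 + (6 - 46/3*(-1/4)))**2 = (5 + (6 + 23/6))**2 = (5 + 59/6)**2 = (89/6)**2 = 7921/36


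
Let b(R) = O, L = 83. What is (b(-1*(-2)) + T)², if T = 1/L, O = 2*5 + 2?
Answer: 994009/6889 ≈ 144.29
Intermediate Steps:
O = 12 (O = 10 + 2 = 12)
b(R) = 12
T = 1/83 ≈ 0.012048
(b(-1*(-2)) + T)² = (12 + 1/83)² = (997/83)² = 994009/6889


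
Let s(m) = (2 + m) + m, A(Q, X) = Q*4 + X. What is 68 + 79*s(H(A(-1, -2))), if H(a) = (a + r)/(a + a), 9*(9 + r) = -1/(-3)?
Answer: 34264/81 ≈ 423.01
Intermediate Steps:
A(Q, X) = X + 4*Q (A(Q, X) = 4*Q + X = X + 4*Q)
r = -242/27 (r = -9 + (-1/(-3))/9 = -9 + (-1*(-⅓))/9 = -9 + (⅑)*(⅓) = -9 + 1/27 = -242/27 ≈ -8.9630)
H(a) = (-242/27 + a)/(2*a) (H(a) = (a - 242/27)/(a + a) = (-242/27 + a)/((2*a)) = (-242/27 + a)*(1/(2*a)) = (-242/27 + a)/(2*a))
s(m) = 2 + 2*m
68 + 79*s(H(A(-1, -2))) = 68 + 79*(2 + 2*((-242 + 27*(-2 + 4*(-1)))/(54*(-2 + 4*(-1))))) = 68 + 79*(2 + 2*((-242 + 27*(-2 - 4))/(54*(-2 - 4)))) = 68 + 79*(2 + 2*((1/54)*(-242 + 27*(-6))/(-6))) = 68 + 79*(2 + 2*((1/54)*(-⅙)*(-242 - 162))) = 68 + 79*(2 + 2*((1/54)*(-⅙)*(-404))) = 68 + 79*(2 + 2*(101/81)) = 68 + 79*(2 + 202/81) = 68 + 79*(364/81) = 68 + 28756/81 = 34264/81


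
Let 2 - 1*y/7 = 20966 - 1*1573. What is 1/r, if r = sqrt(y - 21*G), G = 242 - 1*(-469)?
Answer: -I*sqrt(37667)/75334 ≈ -0.0025763*I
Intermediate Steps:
G = 711 (G = 242 + 469 = 711)
y = -135737 (y = 14 - 7*(20966 - 1*1573) = 14 - 7*(20966 - 1573) = 14 - 7*19393 = 14 - 135751 = -135737)
r = 2*I*sqrt(37667) (r = sqrt(-135737 - 21*711) = sqrt(-135737 - 14931) = sqrt(-150668) = 2*I*sqrt(37667) ≈ 388.16*I)
1/r = 1/(2*I*sqrt(37667)) = -I*sqrt(37667)/75334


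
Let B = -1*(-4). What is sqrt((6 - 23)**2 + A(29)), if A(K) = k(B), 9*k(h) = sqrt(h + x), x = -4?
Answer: 17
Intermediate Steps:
B = 4
k(h) = sqrt(-4 + h)/9 (k(h) = sqrt(h - 4)/9 = sqrt(-4 + h)/9)
A(K) = 0 (A(K) = sqrt(-4 + 4)/9 = sqrt(0)/9 = (1/9)*0 = 0)
sqrt((6 - 23)**2 + A(29)) = sqrt((6 - 23)**2 + 0) = sqrt((-17)**2 + 0) = sqrt(289 + 0) = sqrt(289) = 17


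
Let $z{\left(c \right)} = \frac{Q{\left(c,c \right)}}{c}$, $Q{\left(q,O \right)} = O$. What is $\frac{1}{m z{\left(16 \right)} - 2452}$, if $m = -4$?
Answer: $- \frac{1}{2456} \approx -0.00040717$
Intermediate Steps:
$z{\left(c \right)} = 1$ ($z{\left(c \right)} = \frac{c}{c} = 1$)
$\frac{1}{m z{\left(16 \right)} - 2452} = \frac{1}{\left(-4\right) 1 - 2452} = \frac{1}{-4 - 2452} = \frac{1}{-2456} = - \frac{1}{2456}$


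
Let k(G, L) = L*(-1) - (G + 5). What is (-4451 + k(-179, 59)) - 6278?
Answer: -10614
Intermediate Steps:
k(G, L) = -5 - G - L (k(G, L) = -L - (5 + G) = -L + (-5 - G) = -5 - G - L)
(-4451 + k(-179, 59)) - 6278 = (-4451 + (-5 - 1*(-179) - 1*59)) - 6278 = (-4451 + (-5 + 179 - 59)) - 6278 = (-4451 + 115) - 6278 = -4336 - 6278 = -10614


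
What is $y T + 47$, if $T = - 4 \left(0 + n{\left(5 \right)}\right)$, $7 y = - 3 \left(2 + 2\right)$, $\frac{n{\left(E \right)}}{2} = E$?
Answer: $\frac{809}{7} \approx 115.57$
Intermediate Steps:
$n{\left(E \right)} = 2 E$
$y = - \frac{12}{7}$ ($y = \frac{\left(-3\right) \left(2 + 2\right)}{7} = \frac{\left(-3\right) 4}{7} = \frac{1}{7} \left(-12\right) = - \frac{12}{7} \approx -1.7143$)
$T = -40$ ($T = - 4 \left(0 + 2 \cdot 5\right) = - 4 \left(0 + 10\right) = \left(-4\right) 10 = -40$)
$y T + 47 = \left(- \frac{12}{7}\right) \left(-40\right) + 47 = \frac{480}{7} + 47 = \frac{809}{7}$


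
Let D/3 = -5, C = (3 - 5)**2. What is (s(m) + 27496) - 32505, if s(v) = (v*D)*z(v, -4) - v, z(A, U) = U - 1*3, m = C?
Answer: -4593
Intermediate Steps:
C = 4 (C = (-2)**2 = 4)
D = -15 (D = 3*(-5) = -15)
m = 4
z(A, U) = -3 + U (z(A, U) = U - 3 = -3 + U)
s(v) = 104*v (s(v) = (v*(-15))*(-3 - 4) - v = -15*v*(-7) - v = 105*v - v = 104*v)
(s(m) + 27496) - 32505 = (104*4 + 27496) - 32505 = (416 + 27496) - 32505 = 27912 - 32505 = -4593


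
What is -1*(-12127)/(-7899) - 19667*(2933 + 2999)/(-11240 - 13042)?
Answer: 2162534167/450243 ≈ 4803.0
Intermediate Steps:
-1*(-12127)/(-7899) - 19667*(2933 + 2999)/(-11240 - 13042) = 12127*(-1/7899) - 19667/((-24282/5932)) = -12127/7899 - 19667/((-24282*1/5932)) = -12127/7899 - 19667/(-12141/2966) = -12127/7899 - 19667*(-2966/12141) = -12127/7899 + 821582/171 = 2162534167/450243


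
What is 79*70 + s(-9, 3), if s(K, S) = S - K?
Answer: 5542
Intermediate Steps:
79*70 + s(-9, 3) = 79*70 + (3 - 1*(-9)) = 5530 + (3 + 9) = 5530 + 12 = 5542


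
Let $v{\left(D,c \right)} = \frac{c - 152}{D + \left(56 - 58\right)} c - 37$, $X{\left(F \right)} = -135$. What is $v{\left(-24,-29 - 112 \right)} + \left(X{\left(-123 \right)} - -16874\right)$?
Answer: $\frac{392939}{26} \approx 15113.0$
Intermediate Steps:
$v{\left(D,c \right)} = -37 + \frac{c \left(-152 + c\right)}{-2 + D}$ ($v{\left(D,c \right)} = \frac{-152 + c}{D + \left(56 - 58\right)} c - 37 = \frac{-152 + c}{D - 2} c - 37 = \frac{-152 + c}{-2 + D} c - 37 = \frac{c \left(-152 + c\right)}{-2 + D} - 37 = -37 + \frac{c \left(-152 + c\right)}{-2 + D}$)
$v{\left(-24,-29 - 112 \right)} + \left(X{\left(-123 \right)} - -16874\right) = \frac{74 + \left(-29 - 112\right)^{2} - 152 \left(-29 - 112\right) - -888}{-2 - 24} - -16739 = \frac{74 + \left(-141\right)^{2} - -21432 + 888}{-26} + \left(-135 + 16874\right) = - \frac{74 + 19881 + 21432 + 888}{26} + 16739 = \left(- \frac{1}{26}\right) 42275 + 16739 = - \frac{42275}{26} + 16739 = \frac{392939}{26}$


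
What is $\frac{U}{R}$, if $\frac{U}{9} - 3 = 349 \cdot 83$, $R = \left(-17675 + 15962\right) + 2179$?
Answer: $\frac{130365}{233} \approx 559.51$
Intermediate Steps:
$R = 466$ ($R = -1713 + 2179 = 466$)
$U = 260730$ ($U = 27 + 9 \cdot 349 \cdot 83 = 27 + 9 \cdot 28967 = 27 + 260703 = 260730$)
$\frac{U}{R} = \frac{260730}{466} = 260730 \cdot \frac{1}{466} = \frac{130365}{233}$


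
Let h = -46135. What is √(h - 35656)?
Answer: I*√81791 ≈ 285.99*I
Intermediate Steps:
√(h - 35656) = √(-46135 - 35656) = √(-81791) = I*√81791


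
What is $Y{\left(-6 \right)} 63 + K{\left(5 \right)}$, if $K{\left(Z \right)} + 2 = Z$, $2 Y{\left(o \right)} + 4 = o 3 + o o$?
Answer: $444$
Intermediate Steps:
$Y{\left(o \right)} = -2 + \frac{o^{2}}{2} + \frac{3 o}{2}$ ($Y{\left(o \right)} = -2 + \frac{o 3 + o o}{2} = -2 + \frac{3 o + o^{2}}{2} = -2 + \frac{o^{2} + 3 o}{2} = -2 + \left(\frac{o^{2}}{2} + \frac{3 o}{2}\right) = -2 + \frac{o^{2}}{2} + \frac{3 o}{2}$)
$K{\left(Z \right)} = -2 + Z$
$Y{\left(-6 \right)} 63 + K{\left(5 \right)} = \left(-2 + \frac{\left(-6\right)^{2}}{2} + \frac{3}{2} \left(-6\right)\right) 63 + \left(-2 + 5\right) = \left(-2 + \frac{1}{2} \cdot 36 - 9\right) 63 + 3 = \left(-2 + 18 - 9\right) 63 + 3 = 7 \cdot 63 + 3 = 441 + 3 = 444$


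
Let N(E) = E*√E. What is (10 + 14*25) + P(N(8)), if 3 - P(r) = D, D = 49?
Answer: 314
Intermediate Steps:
N(E) = E^(3/2)
P(r) = -46 (P(r) = 3 - 1*49 = 3 - 49 = -46)
(10 + 14*25) + P(N(8)) = (10 + 14*25) - 46 = (10 + 350) - 46 = 360 - 46 = 314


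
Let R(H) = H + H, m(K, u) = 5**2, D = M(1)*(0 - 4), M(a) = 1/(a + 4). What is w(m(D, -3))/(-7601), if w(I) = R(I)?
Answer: -50/7601 ≈ -0.0065781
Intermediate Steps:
M(a) = 1/(4 + a)
D = -4/5 (D = (0 - 4)/(4 + 1) = -4/5 ≈ -0.80000)
m(K, u) = 25
R(H) = 2*H
w(I) = 2*I
w(m(D, -3))/(-7601) = (2*25)/(-7601) = 50*(-1/7601) = -50/7601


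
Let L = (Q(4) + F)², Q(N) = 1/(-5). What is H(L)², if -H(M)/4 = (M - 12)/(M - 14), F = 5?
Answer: 304704/12769 ≈ 23.863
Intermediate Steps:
Q(N) = -⅕ (Q(N) = 1*(-⅕) = -⅕)
L = 576/25 (L = (-⅕ + 5)² = (24/5)² = 576/25 ≈ 23.040)
H(M) = -4*(-12 + M)/(-14 + M) (H(M) = -4*(M - 12)/(M - 14) = -4*(-12 + M)/(-14 + M))
H(L)² = (4*(12 - 1*576/25)/(-14 + 576/25))² = (4*(12 - 576/25)/(226/25))² = (4*(25/226)*(-276/25))² = (-552/113)² = 304704/12769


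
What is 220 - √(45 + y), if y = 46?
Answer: 220 - √91 ≈ 210.46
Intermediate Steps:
220 - √(45 + y) = 220 - √(45 + 46) = 220 - √91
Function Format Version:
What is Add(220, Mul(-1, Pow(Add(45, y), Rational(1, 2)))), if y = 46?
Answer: Add(220, Mul(-1, Pow(91, Rational(1, 2)))) ≈ 210.46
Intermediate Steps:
Add(220, Mul(-1, Pow(Add(45, y), Rational(1, 2)))) = Add(220, Mul(-1, Pow(Add(45, 46), Rational(1, 2)))) = Add(220, Mul(-1, Pow(91, Rational(1, 2))))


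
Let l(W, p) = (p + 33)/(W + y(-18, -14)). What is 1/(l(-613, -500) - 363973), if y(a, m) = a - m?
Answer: -617/224570874 ≈ -2.7475e-6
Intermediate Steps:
l(W, p) = (33 + p)/(-4 + W) (l(W, p) = (p + 33)/(W + (-18 - 1*(-14))) = (33 + p)/(W + (-18 + 14)) = (33 + p)/(W - 4) = (33 + p)/(-4 + W))
1/(l(-613, -500) - 363973) = 1/((33 - 500)/(-4 - 613) - 363973) = 1/(-467/(-617) - 363973) = 1/(-1/617*(-467) - 363973) = 1/(467/617 - 363973) = 1/(-224570874/617) = -617/224570874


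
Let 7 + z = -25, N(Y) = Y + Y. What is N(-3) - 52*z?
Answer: 1658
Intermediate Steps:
N(Y) = 2*Y
z = -32 (z = -7 - 25 = -32)
N(-3) - 52*z = 2*(-3) - 52*(-32) = -6 + 1664 = 1658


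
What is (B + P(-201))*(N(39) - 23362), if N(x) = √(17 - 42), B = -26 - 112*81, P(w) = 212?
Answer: 207594732 - 44430*I ≈ 2.0759e+8 - 44430.0*I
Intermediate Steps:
B = -9098 (B = -26 - 9072 = -9098)
N(x) = 5*I (N(x) = √(-25) = 5*I)
(B + P(-201))*(N(39) - 23362) = (-9098 + 212)*(5*I - 23362) = -8886*(-23362 + 5*I) = 207594732 - 44430*I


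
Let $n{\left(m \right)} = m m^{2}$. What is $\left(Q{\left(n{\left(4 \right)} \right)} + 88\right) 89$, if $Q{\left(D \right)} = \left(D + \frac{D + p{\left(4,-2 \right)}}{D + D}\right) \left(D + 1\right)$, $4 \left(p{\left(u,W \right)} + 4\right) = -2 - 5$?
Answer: $\frac{194920769}{512} \approx 3.807 \cdot 10^{5}$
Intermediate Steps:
$p{\left(u,W \right)} = - \frac{23}{4}$ ($p{\left(u,W \right)} = -4 + \frac{-2 - 5}{4} = -4 + \frac{1}{4} \left(-7\right) = -4 - \frac{7}{4} = - \frac{23}{4}$)
$n{\left(m \right)} = m^{3}$
$Q{\left(D \right)} = \left(1 + D\right) \left(D + \frac{- \frac{23}{4} + D}{2 D}\right)$ ($Q{\left(D \right)} = \left(D + \frac{D - \frac{23}{4}}{D + D}\right) \left(D + 1\right) = \left(D + \frac{- \frac{23}{4} + D}{2 D}\right) \left(1 + D\right) = \left(1 + D\right) \left(D + \frac{- \frac{23}{4} + D}{2 D}\right)$)
$\left(Q{\left(n{\left(4 \right)} \right)} + 88\right) 89 = \left(\frac{-23 + 4^{3} \left(-19 + 8 \left(4^{3}\right)^{2} + 12 \cdot 4^{3}\right)}{8 \cdot 4^{3}} + 88\right) 89 = \left(\frac{-23 + 64 \left(-19 + 8 \cdot 64^{2} + 12 \cdot 64\right)}{8 \cdot 64} + 88\right) 89 = \left(\frac{1}{8} \cdot \frac{1}{64} \left(-23 + 64 \left(-19 + 8 \cdot 4096 + 768\right)\right) + 88\right) 89 = \left(\frac{1}{8} \cdot \frac{1}{64} \left(-23 + 64 \left(-19 + 32768 + 768\right)\right) + 88\right) 89 = \left(\frac{1}{8} \cdot \frac{1}{64} \left(-23 + 64 \cdot 33517\right) + 88\right) 89 = \left(\frac{1}{8} \cdot \frac{1}{64} \left(-23 + 2145088\right) + 88\right) 89 = \left(\frac{1}{8} \cdot \frac{1}{64} \cdot 2145065 + 88\right) 89 = \left(\frac{2145065}{512} + 88\right) 89 = \frac{2190121}{512} \cdot 89 = \frac{194920769}{512}$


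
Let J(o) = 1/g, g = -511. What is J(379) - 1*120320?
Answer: -61483521/511 ≈ -1.2032e+5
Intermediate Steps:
J(o) = -1/511 (J(o) = 1/(-511) = -1/511)
J(379) - 1*120320 = -1/511 - 1*120320 = -1/511 - 120320 = -61483521/511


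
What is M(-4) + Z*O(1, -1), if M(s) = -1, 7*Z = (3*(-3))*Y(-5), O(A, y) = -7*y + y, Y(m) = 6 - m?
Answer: -601/7 ≈ -85.857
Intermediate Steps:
O(A, y) = -6*y
Z = -99/7 (Z = ((3*(-3))*(6 - 1*(-5)))/7 = (-9*(6 + 5))/7 = (-9*11)/7 = (⅐)*(-99) = -99/7 ≈ -14.143)
M(-4) + Z*O(1, -1) = -1 - (-594)*(-1)/7 = -1 - 99/7*6 = -1 - 594/7 = -601/7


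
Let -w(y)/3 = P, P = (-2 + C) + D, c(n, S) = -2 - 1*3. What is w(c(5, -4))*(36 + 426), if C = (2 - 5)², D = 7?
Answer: -19404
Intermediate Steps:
C = 9 (C = (-3)² = 9)
c(n, S) = -5 (c(n, S) = -2 - 3 = -5)
P = 14 (P = (-2 + 9) + 7 = 7 + 7 = 14)
w(y) = -42 (w(y) = -3*14 = -42)
w(c(5, -4))*(36 + 426) = -42*(36 + 426) = -42*462 = -19404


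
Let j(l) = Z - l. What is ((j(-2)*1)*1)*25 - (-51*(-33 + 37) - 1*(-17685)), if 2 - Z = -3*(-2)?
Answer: -17531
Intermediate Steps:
Z = -4 (Z = 2 - (-3)*(-2) = 2 - 1*6 = 2 - 6 = -4)
j(l) = -4 - l
((j(-2)*1)*1)*25 - (-51*(-33 + 37) - 1*(-17685)) = (((-4 - 1*(-2))*1)*1)*25 - (-51*(-33 + 37) - 1*(-17685)) = (((-4 + 2)*1)*1)*25 - (-51*4 + 17685) = (-2*1*1)*25 - (-204 + 17685) = -2*1*25 - 1*17481 = -2*25 - 17481 = -50 - 17481 = -17531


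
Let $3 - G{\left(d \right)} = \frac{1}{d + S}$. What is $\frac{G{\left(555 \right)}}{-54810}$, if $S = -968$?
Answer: $- \frac{124}{2263653} \approx -5.4779 \cdot 10^{-5}$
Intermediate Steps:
$G{\left(d \right)} = 3 - \frac{1}{-968 + d}$ ($G{\left(d \right)} = 3 - \frac{1}{d - 968} = 3 - \frac{1}{-968 + d}$)
$\frac{G{\left(555 \right)}}{-54810} = \frac{\frac{1}{-968 + 555} \left(-2905 + 3 \cdot 555\right)}{-54810} = \frac{-2905 + 1665}{-413} \left(- \frac{1}{54810}\right) = \left(- \frac{1}{413}\right) \left(-1240\right) \left(- \frac{1}{54810}\right) = \frac{1240}{413} \left(- \frac{1}{54810}\right) = - \frac{124}{2263653}$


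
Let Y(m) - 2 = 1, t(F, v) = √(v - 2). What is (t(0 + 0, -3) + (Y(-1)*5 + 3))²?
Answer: (18 + I*√5)² ≈ 319.0 + 80.498*I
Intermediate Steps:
t(F, v) = √(-2 + v)
Y(m) = 3 (Y(m) = 2 + 1 = 3)
(t(0 + 0, -3) + (Y(-1)*5 + 3))² = (√(-2 - 3) + (3*5 + 3))² = (√(-5) + (15 + 3))² = (I*√5 + 18)² = (18 + I*√5)²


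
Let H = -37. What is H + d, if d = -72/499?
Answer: -18535/499 ≈ -37.144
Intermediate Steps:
d = -72/499 (d = -72*1/499 = -72/499 ≈ -0.14429)
H + d = -37 - 72/499 = -18535/499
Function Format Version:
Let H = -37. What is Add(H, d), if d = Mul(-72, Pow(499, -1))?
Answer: Rational(-18535, 499) ≈ -37.144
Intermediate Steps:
d = Rational(-72, 499) (d = Mul(-72, Rational(1, 499)) = Rational(-72, 499) ≈ -0.14429)
Add(H, d) = Add(-37, Rational(-72, 499)) = Rational(-18535, 499)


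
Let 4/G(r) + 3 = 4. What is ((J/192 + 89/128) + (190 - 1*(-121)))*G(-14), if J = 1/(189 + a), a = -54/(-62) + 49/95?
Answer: 67109432989/53826144 ≈ 1246.8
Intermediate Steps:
a = 4084/2945 (a = -54*(-1/62) + 49*(1/95) = 27/31 + 49/95 = 4084/2945 ≈ 1.3868)
G(r) = 4 (G(r) = 4/(-3 + 4) = 4/1 = 4*1 = 4)
J = 2945/560689 (J = 1/(189 + 4084/2945) = 1/(560689/2945) = 2945/560689 ≈ 0.0052525)
((J/192 + 89/128) + (190 - 1*(-121)))*G(-14) = (((2945/560689)/192 + 89/128) + (190 - 1*(-121)))*4 = (((2945/560689)*(1/192) + 89*(1/128)) + (190 + 121))*4 = ((2945/107652288 + 89/128) + 311)*4 = (149709853/215304576 + 311)*4 = (67109432989/215304576)*4 = 67109432989/53826144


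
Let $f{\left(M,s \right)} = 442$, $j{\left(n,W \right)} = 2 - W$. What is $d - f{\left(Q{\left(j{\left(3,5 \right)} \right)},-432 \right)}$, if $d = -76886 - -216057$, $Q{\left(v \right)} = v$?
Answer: $138729$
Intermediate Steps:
$d = 139171$ ($d = -76886 + 216057 = 139171$)
$d - f{\left(Q{\left(j{\left(3,5 \right)} \right)},-432 \right)} = 139171 - 442 = 138729$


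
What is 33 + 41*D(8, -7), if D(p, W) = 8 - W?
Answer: 648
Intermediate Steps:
33 + 41*D(8, -7) = 33 + 41*(8 - 1*(-7)) = 33 + 41*(8 + 7) = 33 + 41*15 = 33 + 615 = 648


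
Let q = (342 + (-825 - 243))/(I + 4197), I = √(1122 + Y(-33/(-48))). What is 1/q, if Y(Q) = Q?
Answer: -1399/242 - √17963/2904 ≈ -5.8271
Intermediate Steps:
I = √17963/4 (I = √(1122 - 33/(-48)) = √(1122 - 33*(-1/48)) = √(1122 + 11/16) = √(17963/16) = √17963/4 ≈ 33.507)
q = -726/(4197 + √17963/4) (q = (342 + (-825 - 243))/(√17963/4 + 4197) = (342 - 1068)/(4197 + √17963/4) = -726/(4197 + √17963/4) ≈ -0.17161)
1/q = 1/(-48752352/281818981 + 2904*√17963/281818981)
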